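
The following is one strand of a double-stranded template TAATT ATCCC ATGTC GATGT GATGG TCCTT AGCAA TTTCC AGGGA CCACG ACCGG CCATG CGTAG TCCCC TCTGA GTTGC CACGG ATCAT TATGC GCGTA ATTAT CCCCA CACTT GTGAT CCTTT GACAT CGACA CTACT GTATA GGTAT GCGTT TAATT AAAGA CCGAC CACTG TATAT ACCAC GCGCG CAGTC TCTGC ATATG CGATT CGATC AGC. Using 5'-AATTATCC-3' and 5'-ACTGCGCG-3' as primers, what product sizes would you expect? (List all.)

193 bp, 95 bp

The forward primer AATTATCC matches the top strand at positions 2–9, 100–107.
The reverse primer's reverse complement is CGCGCAGT, matching at positions 187–194.
Each forward site pairs with the reverse site to give a product ending at position 194: sizes 193, 95 bp.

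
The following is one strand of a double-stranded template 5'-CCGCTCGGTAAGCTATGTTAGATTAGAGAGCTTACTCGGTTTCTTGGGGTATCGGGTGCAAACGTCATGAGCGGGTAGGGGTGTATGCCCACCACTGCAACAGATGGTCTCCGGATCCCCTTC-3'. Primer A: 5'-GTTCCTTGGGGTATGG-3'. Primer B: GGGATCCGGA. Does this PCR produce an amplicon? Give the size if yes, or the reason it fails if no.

Primer A (GTTCCTTGGGGTATGG) does not match the top strand, and its reverse complement CCATACCCCAAGGAAC does not match either.
With no annealing site for primer A, no amplification occurs.

No product — primer A has no binding site in the template.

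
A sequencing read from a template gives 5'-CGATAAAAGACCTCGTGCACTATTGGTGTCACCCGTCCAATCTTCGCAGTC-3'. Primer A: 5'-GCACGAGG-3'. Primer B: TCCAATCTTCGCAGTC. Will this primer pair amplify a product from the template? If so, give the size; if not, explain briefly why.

No product — the primers' 3' ends point away from each other.

Primer A (GCACGAGG) has reverse complement CCTCGTGC, which matches the top strand at positions 11–18; primer A anneals to the top strand there with its 3' end pointing upstream toward position 11.
Primer B (TCCAATCTTCGCAGTC) matches the top strand directly at positions 36–51; it anneals to the bottom strand with its 3' end pointing downstream toward position 51.
The 3' ends diverge (primer A extends toward position 1, primer B toward position 51), so the primers never converge on a shared product.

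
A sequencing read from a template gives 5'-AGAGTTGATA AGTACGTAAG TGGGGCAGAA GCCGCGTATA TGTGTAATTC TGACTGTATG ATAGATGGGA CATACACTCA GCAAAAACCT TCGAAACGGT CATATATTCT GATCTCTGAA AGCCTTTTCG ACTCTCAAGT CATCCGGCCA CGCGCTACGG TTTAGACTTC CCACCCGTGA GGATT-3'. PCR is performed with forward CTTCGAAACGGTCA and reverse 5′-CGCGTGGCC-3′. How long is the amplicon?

Forward primer CTTCGAAACGGTCA is found on the top strand at positions 89–102.
The reverse primer's reverse complement is GGCCACGCG, which matches the template at positions 146–154.
The product runs from position 89 to position 154, so its length is 154 − 89 + 1 = 66 bp.

66 bp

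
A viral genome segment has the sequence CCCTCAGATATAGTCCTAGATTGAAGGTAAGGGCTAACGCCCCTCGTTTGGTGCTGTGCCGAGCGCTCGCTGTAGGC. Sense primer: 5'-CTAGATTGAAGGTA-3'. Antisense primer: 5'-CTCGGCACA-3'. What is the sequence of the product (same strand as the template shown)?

5'-CTAGATTGAAGGTAAGGGCTAACGCCCCTCGTTTGGTGCTGTGCCGAG-3'

The forward primer matches the template at positions 16–29.
Reverse complement of the reverse primer: TGTGCCGAG. This occurs on the top strand at positions 55–63.
The product is the template from position 16 through 63 (48 bp).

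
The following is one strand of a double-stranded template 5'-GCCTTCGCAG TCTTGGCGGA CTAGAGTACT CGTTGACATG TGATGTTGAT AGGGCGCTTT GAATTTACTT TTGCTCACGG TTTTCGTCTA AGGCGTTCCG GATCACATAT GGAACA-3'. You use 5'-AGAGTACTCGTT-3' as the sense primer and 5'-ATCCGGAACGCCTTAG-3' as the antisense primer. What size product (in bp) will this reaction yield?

81 bp

Forward primer AGAGTACTCGTT is found on the top strand at positions 23–34.
Taking the reverse complement of ATCCGGAACGCCTTAG gives CTAAGGCGTTCCGGAT, found at positions 88–103 on the template; the primer anneals here to the top strand with its 3' end pointing upstream.
Product length = (reverse-primer end) − (forward-primer start) + 1 = 103 − 23 + 1 = 81 bp.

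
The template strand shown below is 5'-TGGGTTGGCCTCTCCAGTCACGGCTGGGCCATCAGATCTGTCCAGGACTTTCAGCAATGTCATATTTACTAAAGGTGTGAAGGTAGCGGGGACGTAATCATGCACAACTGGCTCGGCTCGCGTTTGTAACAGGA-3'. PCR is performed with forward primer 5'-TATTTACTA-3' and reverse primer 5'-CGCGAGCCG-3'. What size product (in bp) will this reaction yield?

60 bp

Forward primer TATTTACTA is found on the top strand at positions 63–71.
The reverse primer's reverse complement is CGGCTCGCG, which matches the template at positions 114–122.
Product length = (reverse-primer end) − (forward-primer start) + 1 = 122 − 63 + 1 = 60 bp.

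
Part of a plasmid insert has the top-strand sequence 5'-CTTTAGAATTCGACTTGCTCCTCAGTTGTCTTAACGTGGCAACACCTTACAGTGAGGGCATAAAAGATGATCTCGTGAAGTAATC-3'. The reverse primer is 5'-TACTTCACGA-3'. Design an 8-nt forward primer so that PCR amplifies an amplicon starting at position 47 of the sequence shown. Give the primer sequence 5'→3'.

5'-TTACAGTG-3'

The reverse primer's reverse complement TCGTGAAGTA matches the template at positions 73–82; the product starts at position 47.
The forward primer is identical to the top strand over positions 47–54: TTACAGTG.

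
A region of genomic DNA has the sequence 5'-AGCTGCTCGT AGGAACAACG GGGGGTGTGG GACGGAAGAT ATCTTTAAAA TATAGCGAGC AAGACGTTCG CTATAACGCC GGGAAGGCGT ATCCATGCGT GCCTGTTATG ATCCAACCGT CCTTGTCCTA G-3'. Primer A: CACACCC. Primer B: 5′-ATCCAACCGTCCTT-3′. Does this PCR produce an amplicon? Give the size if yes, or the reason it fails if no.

Primer A (CACACCC) has reverse complement GGGTGTG, which matches the top strand at positions 23–29; primer A anneals to the top strand there with its 3' end pointing upstream toward position 23.
Primer B (ATCCAACCGTCCTT) matches the top strand directly at positions 111–124; it anneals to the bottom strand with its 3' end pointing downstream toward position 124.
The 3' ends diverge (primer A extends toward position 1, primer B toward position 131), so the primers never converge on a shared product.

No product — the primers' 3' ends point away from each other.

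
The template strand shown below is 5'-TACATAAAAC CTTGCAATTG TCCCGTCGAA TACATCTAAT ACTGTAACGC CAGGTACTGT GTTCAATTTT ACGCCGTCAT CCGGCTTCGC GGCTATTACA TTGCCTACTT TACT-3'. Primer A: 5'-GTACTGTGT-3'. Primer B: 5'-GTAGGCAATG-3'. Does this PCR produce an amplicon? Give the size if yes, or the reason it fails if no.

Yes — a 55 bp product.

Primer A (GTACTGTGT) matches the top strand at positions 54–62; it acts as a forward primer.
Primer B's reverse complement is CATTGCCTAC, matching the top strand at positions 99–108; it acts as a reverse primer.
The 3' ends face each other across positions 54–108, giving a 55 bp product.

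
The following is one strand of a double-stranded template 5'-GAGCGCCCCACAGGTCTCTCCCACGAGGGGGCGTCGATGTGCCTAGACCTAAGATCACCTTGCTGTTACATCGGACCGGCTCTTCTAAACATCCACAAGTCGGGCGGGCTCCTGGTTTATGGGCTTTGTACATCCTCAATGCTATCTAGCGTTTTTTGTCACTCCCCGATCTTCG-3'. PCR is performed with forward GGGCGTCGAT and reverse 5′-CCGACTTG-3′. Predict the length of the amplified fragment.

The forward primer matches the template at positions 29–38.
Taking the reverse complement of CCGACTTG gives CAAGTCGG, found at positions 96–103 on the template; the primer anneals here to the top strand with its 3' end pointing upstream.
Product length = (reverse-primer end) − (forward-primer start) + 1 = 103 − 29 + 1 = 75 bp.

75 bp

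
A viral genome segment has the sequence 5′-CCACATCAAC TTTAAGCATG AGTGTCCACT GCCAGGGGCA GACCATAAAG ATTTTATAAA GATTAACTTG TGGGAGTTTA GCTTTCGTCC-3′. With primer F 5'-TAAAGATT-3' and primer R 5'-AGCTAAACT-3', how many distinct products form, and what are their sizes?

Two products: 38 bp, 27 bp

The forward primer TAAAGATT matches the top strand at positions 46–53, 57–64.
The reverse primer's reverse complement is AGTTTAGCT, matching at positions 75–83.
Each forward site pairs with the reverse site to give a product ending at position 83: sizes 38, 27 bp.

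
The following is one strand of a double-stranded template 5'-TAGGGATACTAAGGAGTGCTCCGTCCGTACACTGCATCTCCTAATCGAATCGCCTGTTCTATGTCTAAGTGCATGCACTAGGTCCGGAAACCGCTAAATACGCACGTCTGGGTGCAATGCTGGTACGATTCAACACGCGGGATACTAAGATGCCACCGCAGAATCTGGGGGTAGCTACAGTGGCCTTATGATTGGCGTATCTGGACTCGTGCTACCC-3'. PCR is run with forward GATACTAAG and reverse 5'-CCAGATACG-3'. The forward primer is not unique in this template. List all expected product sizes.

The forward primer GATACTAAG matches the top strand at positions 5–13, 141–149.
The reverse primer's reverse complement is CGTATCTGG, matching at positions 196–204.
Each forward site pairs with the reverse site to give a product ending at position 204: sizes 200, 64 bp.

200 bp, 64 bp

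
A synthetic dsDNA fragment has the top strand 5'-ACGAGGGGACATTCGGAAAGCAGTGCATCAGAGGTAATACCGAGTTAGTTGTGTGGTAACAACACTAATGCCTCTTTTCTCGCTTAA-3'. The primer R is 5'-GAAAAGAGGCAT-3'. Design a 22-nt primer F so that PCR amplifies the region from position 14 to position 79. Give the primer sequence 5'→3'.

The reverse primer's reverse complement ATGCCTCTTTTC matches the template at positions 68–79; the product starts at position 14.
The forward primer is identical to the top strand over positions 14–35: CGGAAAGCAGTGCATCAGAGGT.

5'-CGGAAAGCAGTGCATCAGAGGT-3'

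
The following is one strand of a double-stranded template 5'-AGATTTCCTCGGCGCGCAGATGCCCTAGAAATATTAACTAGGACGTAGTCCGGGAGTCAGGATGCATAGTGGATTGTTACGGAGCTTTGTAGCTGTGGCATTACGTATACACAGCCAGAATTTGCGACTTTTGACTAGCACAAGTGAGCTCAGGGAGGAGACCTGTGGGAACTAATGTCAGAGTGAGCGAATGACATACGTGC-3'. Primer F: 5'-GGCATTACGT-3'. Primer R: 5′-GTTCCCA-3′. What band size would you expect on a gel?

Scanning the template, GGCATTACGT occurs at positions 97–106; this primer anneals to the bottom strand there with its 3' end pointing downstream.
Reverse complement of the reverse primer: TGGGAAC. This occurs on the top strand at positions 166–172.
Product length = (reverse-primer end) − (forward-primer start) + 1 = 172 − 97 + 1 = 76 bp.

76 bp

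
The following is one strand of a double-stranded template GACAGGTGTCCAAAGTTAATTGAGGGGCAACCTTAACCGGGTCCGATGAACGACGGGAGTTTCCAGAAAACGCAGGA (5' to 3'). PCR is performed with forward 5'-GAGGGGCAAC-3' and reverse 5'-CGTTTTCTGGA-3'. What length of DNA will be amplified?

The forward primer matches the template at positions 22–31.
Taking the reverse complement of CGTTTTCTGGA gives TCCAGAAAACG, found at positions 62–72 on the template; the primer anneals here to the top strand with its 3' end pointing upstream.
Product length = (reverse-primer end) − (forward-primer start) + 1 = 72 − 22 + 1 = 51 bp.

51 bp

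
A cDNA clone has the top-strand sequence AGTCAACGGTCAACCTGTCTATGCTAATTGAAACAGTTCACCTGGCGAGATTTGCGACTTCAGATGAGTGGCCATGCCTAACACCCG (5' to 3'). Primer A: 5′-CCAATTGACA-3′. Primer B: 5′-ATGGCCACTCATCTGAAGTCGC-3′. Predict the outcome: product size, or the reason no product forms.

No product — primer A has no binding site in the template.

Primer A (CCAATTGACA) does not match the top strand, and its reverse complement TGTCAATTGG does not match either.
With no annealing site for primer A, no amplification occurs.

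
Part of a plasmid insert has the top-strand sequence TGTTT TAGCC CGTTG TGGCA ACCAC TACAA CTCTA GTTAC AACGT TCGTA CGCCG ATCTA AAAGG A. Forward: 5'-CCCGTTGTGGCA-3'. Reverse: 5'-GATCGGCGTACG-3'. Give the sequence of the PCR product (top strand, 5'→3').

Scanning the template, CCCGTTGTGGCA occurs at positions 9–20; this primer anneals to the bottom strand there with its 3' end pointing downstream.
Taking the reverse complement of GATCGGCGTACG gives CGTACGCCGATC, found at positions 47–58 on the template; the primer anneals here to the top strand with its 3' end pointing upstream.
The product is the template from position 9 through 58 (50 bp).

5'-CCCGTTGTGGCAACCACTACAACTCTAGTTACAACGTTCGTACGCCGATC-3'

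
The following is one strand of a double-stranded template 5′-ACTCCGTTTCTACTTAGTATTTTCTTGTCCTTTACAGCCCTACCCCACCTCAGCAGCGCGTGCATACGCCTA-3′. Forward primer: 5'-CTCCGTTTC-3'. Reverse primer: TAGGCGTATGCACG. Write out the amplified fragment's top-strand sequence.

5'-CTCCGTTTCTACTTAGTATTTTCTTGTCCTTTACAGCCCTACCCCACCTCAGCAGCGCGTGCATACGCCTA-3'

Scanning the template, CTCCGTTTC occurs at positions 2–10; this primer anneals to the bottom strand there with its 3' end pointing downstream.
The reverse primer's reverse complement is CGTGCATACGCCTA, which matches the template at positions 59–72.
The product is the template from position 2 through 72 (71 bp).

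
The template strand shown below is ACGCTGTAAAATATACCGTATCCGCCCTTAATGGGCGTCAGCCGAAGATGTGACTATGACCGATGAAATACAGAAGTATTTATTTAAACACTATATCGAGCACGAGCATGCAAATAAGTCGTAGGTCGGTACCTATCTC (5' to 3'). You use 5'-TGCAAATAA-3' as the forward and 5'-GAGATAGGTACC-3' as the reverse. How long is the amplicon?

The forward primer matches the template at positions 109–117.
Reverse complement of the reverse primer: GGTACCTATCTC. This occurs on the top strand at positions 128–139.
Amplicon spans positions 109–139: 31 bp.

31 bp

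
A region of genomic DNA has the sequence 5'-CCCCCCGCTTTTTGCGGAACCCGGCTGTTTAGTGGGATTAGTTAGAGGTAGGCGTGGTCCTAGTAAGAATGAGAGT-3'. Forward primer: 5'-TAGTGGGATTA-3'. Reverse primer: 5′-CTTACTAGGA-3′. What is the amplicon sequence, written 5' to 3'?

5'-TAGTGGGATTAGTTAGAGGTAGGCGTGGTCCTAGTAAG-3'

Forward primer TAGTGGGATTA is found on the top strand at positions 30–40.
Reverse complement of the reverse primer: TCCTAGTAAG. This occurs on the top strand at positions 58–67.
The product is the template from position 30 through 67 (38 bp).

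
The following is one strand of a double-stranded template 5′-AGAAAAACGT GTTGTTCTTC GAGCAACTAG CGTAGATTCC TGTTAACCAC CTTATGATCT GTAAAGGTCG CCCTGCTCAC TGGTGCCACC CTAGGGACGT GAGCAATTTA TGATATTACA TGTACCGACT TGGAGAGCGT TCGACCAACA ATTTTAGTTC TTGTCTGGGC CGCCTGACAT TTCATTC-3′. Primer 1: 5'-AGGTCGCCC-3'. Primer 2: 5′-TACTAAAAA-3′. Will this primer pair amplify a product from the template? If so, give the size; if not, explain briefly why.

Primer 2 (TACTAAAAA) does not match the top strand, and its reverse complement TTTTTAGTA does not match either.
With no annealing site for primer 2, no amplification occurs.

No product — primer 2 has no binding site in the template.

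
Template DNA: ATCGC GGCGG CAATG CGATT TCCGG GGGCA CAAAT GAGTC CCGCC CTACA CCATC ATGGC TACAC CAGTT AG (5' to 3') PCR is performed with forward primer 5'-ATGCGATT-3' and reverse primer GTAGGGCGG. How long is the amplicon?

37 bp

Forward primer ATGCGATT is found on the top strand at positions 13–20.
The reverse primer's reverse complement is CCGCCCTAC, which matches the template at positions 41–49.
The product runs from position 13 to position 49, so its length is 49 − 13 + 1 = 37 bp.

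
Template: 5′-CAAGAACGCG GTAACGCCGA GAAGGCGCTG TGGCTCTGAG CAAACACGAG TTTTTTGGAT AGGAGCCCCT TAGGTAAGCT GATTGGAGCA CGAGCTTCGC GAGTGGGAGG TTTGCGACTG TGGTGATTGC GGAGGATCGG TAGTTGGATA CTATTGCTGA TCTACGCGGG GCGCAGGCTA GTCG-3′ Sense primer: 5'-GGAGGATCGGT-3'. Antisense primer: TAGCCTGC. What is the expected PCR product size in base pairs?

50 bp

The forward primer matches the template at positions 131–141.
Taking the reverse complement of TAGCCTGC gives GCAGGCTA, found at positions 173–180 on the template; the primer anneals here to the top strand with its 3' end pointing upstream.
Amplicon spans positions 131–180: 50 bp.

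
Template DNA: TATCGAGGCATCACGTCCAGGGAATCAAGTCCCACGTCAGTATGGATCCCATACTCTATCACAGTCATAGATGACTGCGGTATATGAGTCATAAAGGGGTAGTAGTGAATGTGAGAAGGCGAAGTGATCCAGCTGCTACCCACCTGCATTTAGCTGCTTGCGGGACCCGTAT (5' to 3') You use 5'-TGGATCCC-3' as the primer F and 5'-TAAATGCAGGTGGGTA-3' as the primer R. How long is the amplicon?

110 bp

Scanning the template, TGGATCCC occurs at positions 43–50; this primer anneals to the bottom strand there with its 3' end pointing downstream.
The reverse primer's reverse complement is TACCCACCTGCATTTA, which matches the template at positions 137–152.
The product runs from position 43 to position 152, so its length is 152 − 43 + 1 = 110 bp.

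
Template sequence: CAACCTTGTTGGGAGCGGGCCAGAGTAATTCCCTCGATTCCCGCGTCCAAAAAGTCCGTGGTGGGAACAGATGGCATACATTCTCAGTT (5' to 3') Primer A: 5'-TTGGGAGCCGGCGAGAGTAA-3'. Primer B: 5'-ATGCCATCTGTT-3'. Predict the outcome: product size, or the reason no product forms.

Primer A (TTGGGAGCCGGCGAGAGTAA) does not match the top strand, and its reverse complement TTACTCTCGCCGGCTCCCAA does not match either.
With no annealing site for primer A, no amplification occurs.

No product — primer A has no binding site in the template.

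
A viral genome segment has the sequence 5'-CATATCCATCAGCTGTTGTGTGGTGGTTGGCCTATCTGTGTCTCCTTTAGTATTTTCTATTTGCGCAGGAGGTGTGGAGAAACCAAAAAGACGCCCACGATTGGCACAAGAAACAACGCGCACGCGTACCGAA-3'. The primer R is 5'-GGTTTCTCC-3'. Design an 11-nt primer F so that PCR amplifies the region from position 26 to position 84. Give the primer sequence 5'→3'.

5'-GTTGGCCTATC-3'

The reverse primer's reverse complement GGAGAAACC matches the template at positions 76–84; the product starts at position 26.
The forward primer is identical to the top strand over positions 26–36: GTTGGCCTATC.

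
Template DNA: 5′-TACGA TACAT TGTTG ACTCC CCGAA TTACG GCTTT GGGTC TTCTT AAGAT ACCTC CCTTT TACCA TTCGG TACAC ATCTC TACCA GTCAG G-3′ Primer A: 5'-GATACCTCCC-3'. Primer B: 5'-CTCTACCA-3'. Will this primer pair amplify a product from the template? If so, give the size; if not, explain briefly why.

No product — both primers anneal to the same strand and extend in the same direction.

Primer A (GATACCTCCC) matches the top strand at positions 48–57 (3' end points downstream).
Primer B (CTCTACCA) also matches the top strand directly, at positions 78–85 — its reverse complement TGGTAGAG is not present.
Both primers anneal to the bottom strand with 3' ends pointing the same way, so neither can prime synthesis back toward the other.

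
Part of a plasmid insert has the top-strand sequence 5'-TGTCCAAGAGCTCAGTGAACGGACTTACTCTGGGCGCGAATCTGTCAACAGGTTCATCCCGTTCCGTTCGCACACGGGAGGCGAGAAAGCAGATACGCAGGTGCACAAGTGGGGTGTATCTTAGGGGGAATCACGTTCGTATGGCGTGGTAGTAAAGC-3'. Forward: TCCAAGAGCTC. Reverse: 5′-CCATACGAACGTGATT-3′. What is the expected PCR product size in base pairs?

Scanning the template, TCCAAGAGCTC occurs at positions 3–13; this primer anneals to the bottom strand there with its 3' end pointing downstream.
Taking the reverse complement of CCATACGAACGTGATT gives AATCACGTTCGTATGG, found at positions 129–144 on the template; the primer anneals here to the top strand with its 3' end pointing upstream.
The product runs from position 3 to position 144, so its length is 144 − 3 + 1 = 142 bp.

142 bp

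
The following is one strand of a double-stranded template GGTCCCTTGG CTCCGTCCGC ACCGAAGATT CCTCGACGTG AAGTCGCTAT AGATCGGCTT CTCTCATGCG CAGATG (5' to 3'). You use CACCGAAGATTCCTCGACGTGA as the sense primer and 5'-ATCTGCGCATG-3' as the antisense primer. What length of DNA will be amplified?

The forward primer matches the template at positions 20–41.
The reverse primer's reverse complement is CATGCGCAGAT, which matches the template at positions 65–75.
Product length = (reverse-primer end) − (forward-primer start) + 1 = 75 − 20 + 1 = 56 bp.

56 bp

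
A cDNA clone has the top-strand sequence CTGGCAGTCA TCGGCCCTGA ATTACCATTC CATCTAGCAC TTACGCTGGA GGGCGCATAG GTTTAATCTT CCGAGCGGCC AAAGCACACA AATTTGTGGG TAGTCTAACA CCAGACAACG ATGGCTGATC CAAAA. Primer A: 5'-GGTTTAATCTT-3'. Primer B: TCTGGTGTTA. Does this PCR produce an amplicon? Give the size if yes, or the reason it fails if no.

Yes — a 56 bp product.

Primer A (GGTTTAATCTT) matches the top strand at positions 60–70; it acts as a forward primer.
Primer B's reverse complement is TAACACCAGA, matching the top strand at positions 106–115; it acts as a reverse primer.
The 3' ends face each other across positions 60–115, giving a 56 bp product.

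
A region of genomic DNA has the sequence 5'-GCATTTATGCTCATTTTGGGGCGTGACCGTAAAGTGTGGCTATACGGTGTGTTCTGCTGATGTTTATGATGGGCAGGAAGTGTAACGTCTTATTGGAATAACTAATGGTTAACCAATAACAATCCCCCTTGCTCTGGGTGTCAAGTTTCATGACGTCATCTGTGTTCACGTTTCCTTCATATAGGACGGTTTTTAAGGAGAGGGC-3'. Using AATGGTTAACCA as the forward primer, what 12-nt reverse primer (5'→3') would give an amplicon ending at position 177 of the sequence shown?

The forward primer binds at positions 104–115; the product's 3' end on the top strand is position 177.
The reverse primer anneals to the top strand over positions 166–177, i.e. to TCACGTTTCCTT.
Its sequence written 5'→3' is the reverse complement: AAGGAAACGTGA.

5'-AAGGAAACGTGA-3'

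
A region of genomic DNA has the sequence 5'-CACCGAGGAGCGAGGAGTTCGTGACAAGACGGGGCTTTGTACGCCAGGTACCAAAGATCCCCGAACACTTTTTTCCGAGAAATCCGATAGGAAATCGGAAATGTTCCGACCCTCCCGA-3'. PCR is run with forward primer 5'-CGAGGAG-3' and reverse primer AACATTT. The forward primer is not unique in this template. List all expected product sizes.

102 bp, 95 bp

The forward primer CGAGGAG matches the top strand at positions 4–10, 11–17.
The reverse primer's reverse complement is AAATGTT, matching at positions 99–105.
Each forward site pairs with the reverse site to give a product ending at position 105: sizes 102, 95 bp.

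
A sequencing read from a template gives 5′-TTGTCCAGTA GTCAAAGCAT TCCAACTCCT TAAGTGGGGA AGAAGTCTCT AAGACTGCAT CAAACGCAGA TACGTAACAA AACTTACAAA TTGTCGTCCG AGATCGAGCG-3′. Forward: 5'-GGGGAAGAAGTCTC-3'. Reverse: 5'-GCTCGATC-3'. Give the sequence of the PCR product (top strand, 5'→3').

5'-GGGGAAGAAGTCTCTAAGACTGCATCAAACGCAGATACGTAACAAAACTTACAAATTGTCGTCCGAGATCGAGC-3'

Scanning the template, GGGGAAGAAGTCTC occurs at positions 36–49; this primer anneals to the bottom strand there with its 3' end pointing downstream.
The reverse primer's reverse complement is GATCGAGC, which matches the template at positions 102–109.
The product is the template from position 36 through 109 (74 bp).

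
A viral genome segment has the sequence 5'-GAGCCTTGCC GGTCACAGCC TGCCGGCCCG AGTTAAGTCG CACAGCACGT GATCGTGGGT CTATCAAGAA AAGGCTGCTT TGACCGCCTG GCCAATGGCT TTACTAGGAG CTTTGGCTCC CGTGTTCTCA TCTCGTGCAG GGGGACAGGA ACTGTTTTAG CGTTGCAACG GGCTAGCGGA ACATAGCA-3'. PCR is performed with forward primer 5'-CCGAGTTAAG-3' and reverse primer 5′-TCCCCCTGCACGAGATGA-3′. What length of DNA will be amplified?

Forward primer CCGAGTTAAG is found on the top strand at positions 28–37.
Taking the reverse complement of TCCCCCTGCACGAGATGA gives TCATCTCGTGCAGGGGGA, found at positions 128–145 on the template; the primer anneals here to the top strand with its 3' end pointing upstream.
The product runs from position 28 to position 145, so its length is 145 − 28 + 1 = 118 bp.

118 bp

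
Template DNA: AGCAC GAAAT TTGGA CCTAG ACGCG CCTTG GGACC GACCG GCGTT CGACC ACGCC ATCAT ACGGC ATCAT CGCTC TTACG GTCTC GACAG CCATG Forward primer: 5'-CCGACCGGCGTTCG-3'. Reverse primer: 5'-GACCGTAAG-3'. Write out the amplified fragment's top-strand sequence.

The forward primer matches the template at positions 34–47.
Taking the reverse complement of GACCGTAAG gives CTTACGGTC, found at positions 75–83 on the template; the primer anneals here to the top strand with its 3' end pointing upstream.
The product is the template from position 34 through 83 (50 bp).

5'-CCGACCGGCGTTCGACCACGCCATCATACGGCATCATCGCTCTTACGGTC-3'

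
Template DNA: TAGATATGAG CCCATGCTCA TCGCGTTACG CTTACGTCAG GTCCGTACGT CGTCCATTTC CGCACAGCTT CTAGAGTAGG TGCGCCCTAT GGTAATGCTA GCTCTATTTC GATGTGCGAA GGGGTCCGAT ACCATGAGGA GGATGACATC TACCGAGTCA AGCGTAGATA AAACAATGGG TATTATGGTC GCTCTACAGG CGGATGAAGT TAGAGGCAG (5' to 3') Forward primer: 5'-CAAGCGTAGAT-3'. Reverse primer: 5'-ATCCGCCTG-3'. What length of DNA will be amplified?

Forward primer CAAGCGTAGAT is found on the top strand at positions 159–169.
Reverse complement of the reverse primer: CAGGCGGAT. This occurs on the top strand at positions 197–205.
Product length = (reverse-primer end) − (forward-primer start) + 1 = 205 − 159 + 1 = 47 bp.

47 bp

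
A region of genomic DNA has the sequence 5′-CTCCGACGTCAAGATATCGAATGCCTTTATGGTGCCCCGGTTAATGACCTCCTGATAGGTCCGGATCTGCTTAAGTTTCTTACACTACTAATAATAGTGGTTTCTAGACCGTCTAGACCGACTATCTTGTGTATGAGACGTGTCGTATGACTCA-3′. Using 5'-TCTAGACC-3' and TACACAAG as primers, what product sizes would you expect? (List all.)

31 bp, 22 bp

The forward primer TCTAGACC matches the top strand at positions 103–110, 112–119.
The reverse primer's reverse complement is CTTGTGTA, matching at positions 126–133.
Each forward site pairs with the reverse site to give a product ending at position 133: sizes 31, 22 bp.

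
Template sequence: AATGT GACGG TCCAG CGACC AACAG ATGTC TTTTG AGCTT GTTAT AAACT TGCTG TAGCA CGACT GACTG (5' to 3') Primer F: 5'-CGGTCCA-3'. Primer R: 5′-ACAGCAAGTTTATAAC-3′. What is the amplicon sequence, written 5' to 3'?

5'-CGGTCCAGCGACCAACAGATGTCTTTTGAGCTTGTTATAAACTTGCTGT-3'

Forward primer CGGTCCA is found on the top strand at positions 8–14.
Taking the reverse complement of ACAGCAAGTTTATAAC gives GTTATAAACTTGCTGT, found at positions 41–56 on the template; the primer anneals here to the top strand with its 3' end pointing upstream.
The product is the template from position 8 through 56 (49 bp).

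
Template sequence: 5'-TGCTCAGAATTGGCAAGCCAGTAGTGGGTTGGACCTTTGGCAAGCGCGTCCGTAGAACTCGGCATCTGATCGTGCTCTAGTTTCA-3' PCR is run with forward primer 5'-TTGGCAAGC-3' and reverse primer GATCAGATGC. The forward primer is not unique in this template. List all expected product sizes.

62 bp, 35 bp

The forward primer TTGGCAAGC matches the top strand at positions 10–18, 37–45.
The reverse primer's reverse complement is GCATCTGATC, matching at positions 62–71.
Each forward site pairs with the reverse site to give a product ending at position 71: sizes 62, 35 bp.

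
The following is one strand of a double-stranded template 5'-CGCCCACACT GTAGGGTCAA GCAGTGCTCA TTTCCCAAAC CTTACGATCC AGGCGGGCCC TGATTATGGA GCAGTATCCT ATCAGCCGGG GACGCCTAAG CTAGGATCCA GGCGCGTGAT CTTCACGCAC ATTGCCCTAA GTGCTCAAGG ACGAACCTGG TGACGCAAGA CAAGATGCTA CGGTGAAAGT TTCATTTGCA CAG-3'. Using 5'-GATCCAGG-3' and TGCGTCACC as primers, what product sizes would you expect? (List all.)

122 bp, 63 bp

The forward primer GATCCAGG matches the top strand at positions 46–53, 105–112.
The reverse primer's reverse complement is GGTGACGCA, matching at positions 159–167.
Each forward site pairs with the reverse site to give a product ending at position 167: sizes 122, 63 bp.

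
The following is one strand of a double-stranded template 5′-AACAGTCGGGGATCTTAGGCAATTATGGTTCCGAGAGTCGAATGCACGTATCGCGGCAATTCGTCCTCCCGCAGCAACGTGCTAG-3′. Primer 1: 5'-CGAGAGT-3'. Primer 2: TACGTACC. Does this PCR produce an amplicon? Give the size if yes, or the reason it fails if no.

Primer 2 (TACGTACC) does not match the top strand, and its reverse complement GGTACGTA does not match either.
With no annealing site for primer 2, no amplification occurs.

No product — primer 2 has no binding site in the template.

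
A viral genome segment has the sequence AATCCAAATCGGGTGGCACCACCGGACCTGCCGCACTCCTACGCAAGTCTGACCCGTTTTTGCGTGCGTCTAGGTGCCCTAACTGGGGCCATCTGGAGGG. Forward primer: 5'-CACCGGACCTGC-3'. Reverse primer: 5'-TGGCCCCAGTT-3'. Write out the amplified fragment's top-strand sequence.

The forward primer matches the template at positions 20–31.
Taking the reverse complement of TGGCCCCAGTT gives AACTGGGGCCA, found at positions 81–91 on the template; the primer anneals here to the top strand with its 3' end pointing upstream.
The product is the template from position 20 through 91 (72 bp).

5'-CACCGGACCTGCCGCACTCCTACGCAAGTCTGACCCGTTTTTGCGTGCGTCTAGGTGCCCTAACTGGGGCCA-3'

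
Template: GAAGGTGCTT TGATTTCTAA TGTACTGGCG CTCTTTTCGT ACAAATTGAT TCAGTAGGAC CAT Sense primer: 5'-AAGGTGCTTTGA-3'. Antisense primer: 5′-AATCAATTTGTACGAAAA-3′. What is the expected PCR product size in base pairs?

50 bp

Forward primer AAGGTGCTTTGA is found on the top strand at positions 2–13.
Taking the reverse complement of AATCAATTTGTACGAAAA gives TTTTCGTACAAATTGATT, found at positions 34–51 on the template; the primer anneals here to the top strand with its 3' end pointing upstream.
Amplicon spans positions 2–51: 50 bp.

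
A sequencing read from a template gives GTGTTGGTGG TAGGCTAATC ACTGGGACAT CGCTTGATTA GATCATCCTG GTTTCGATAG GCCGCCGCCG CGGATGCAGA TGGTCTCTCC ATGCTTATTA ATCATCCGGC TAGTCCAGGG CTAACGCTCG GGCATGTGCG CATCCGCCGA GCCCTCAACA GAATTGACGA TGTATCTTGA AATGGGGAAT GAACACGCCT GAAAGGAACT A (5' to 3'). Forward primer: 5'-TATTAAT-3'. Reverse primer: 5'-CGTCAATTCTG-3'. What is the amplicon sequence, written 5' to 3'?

Forward primer TATTAAT is found on the top strand at positions 96–102.
Taking the reverse complement of CGTCAATTCTG gives CAGAATTGACG, found at positions 159–169 on the template; the primer anneals here to the top strand with its 3' end pointing upstream.
The product is the template from position 96 through 169 (74 bp).

5'-TATTAATCATCCGGCTAGTCCAGGGCTAACGCTCGGGCATGTGCGCATCCGCCGAGCCCTCAACAGAATTGACG-3'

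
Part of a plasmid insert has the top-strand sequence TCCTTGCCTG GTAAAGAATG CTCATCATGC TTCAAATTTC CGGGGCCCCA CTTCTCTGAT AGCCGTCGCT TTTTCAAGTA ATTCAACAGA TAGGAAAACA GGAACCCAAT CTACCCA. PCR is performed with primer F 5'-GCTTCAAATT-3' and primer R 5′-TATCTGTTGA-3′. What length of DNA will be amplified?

Forward primer GCTTCAAATT is found on the top strand at positions 29–38.
The reverse primer's reverse complement is TCAACAGATA, which matches the template at positions 83–92.
The product runs from position 29 to position 92, so its length is 92 − 29 + 1 = 64 bp.

64 bp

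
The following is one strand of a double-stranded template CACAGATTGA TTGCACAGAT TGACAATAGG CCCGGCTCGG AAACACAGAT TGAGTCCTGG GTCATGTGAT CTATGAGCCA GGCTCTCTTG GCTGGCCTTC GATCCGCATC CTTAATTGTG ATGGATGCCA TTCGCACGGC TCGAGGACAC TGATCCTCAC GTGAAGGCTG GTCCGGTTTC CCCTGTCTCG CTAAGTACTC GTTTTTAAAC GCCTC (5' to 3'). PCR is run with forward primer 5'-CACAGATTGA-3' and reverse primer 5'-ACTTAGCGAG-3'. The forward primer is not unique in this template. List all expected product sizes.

196 bp, 183 bp, 153 bp

The forward primer CACAGATTGA matches the top strand at positions 1–10, 14–23, 44–53.
The reverse primer's reverse complement is CTCGCTAAGT, matching at positions 187–196.
Each forward site pairs with the reverse site to give a product ending at position 196: sizes 196, 183, 153 bp.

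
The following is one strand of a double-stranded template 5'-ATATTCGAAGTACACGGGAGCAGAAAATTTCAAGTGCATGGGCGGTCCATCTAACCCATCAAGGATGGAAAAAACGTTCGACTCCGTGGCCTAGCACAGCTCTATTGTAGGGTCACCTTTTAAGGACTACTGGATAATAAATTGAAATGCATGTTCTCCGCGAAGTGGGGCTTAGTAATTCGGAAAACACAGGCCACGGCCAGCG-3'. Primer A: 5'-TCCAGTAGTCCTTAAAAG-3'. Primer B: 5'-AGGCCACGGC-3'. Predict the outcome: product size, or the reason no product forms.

No product — the primers' 3' ends point away from each other.

Primer A (TCCAGTAGTCCTTAAAAG) has reverse complement CTTTTAAGGACTACTGGA, which matches the top strand at positions 117–134; primer A anneals to the top strand there with its 3' end pointing upstream toward position 117.
Primer B (AGGCCACGGC) matches the top strand directly at positions 191–200; it anneals to the bottom strand with its 3' end pointing downstream toward position 200.
The 3' ends diverge (primer A extends toward position 1, primer B toward position 205), so the primers never converge on a shared product.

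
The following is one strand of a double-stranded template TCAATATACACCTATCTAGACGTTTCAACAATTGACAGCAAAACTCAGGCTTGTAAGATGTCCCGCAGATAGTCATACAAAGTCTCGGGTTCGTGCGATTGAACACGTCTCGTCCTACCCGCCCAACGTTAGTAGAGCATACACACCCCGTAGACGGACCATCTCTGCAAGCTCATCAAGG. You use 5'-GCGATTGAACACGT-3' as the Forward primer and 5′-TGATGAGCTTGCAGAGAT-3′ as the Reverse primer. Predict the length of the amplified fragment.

84 bp

Forward primer GCGATTGAACACGT is found on the top strand at positions 95–108.
Reverse complement of the reverse primer: ATCTCTGCAAGCTCATCA. This occurs on the top strand at positions 161–178.
The product runs from position 95 to position 178, so its length is 178 − 95 + 1 = 84 bp.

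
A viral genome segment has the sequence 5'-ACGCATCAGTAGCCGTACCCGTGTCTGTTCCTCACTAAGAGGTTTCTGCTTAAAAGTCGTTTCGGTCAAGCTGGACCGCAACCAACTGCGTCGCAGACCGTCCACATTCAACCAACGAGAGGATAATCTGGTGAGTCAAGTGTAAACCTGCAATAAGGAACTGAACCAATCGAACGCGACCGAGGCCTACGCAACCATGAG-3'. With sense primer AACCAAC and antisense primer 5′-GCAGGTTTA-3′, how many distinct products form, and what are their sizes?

The forward primer AACCAAC matches the top strand at positions 80–86, 110–116.
The reverse primer's reverse complement is TAAACCTGC, matching at positions 143–151.
Each forward site pairs with the reverse site to give a product ending at position 151: sizes 72, 42 bp.

Two products: 72 bp, 42 bp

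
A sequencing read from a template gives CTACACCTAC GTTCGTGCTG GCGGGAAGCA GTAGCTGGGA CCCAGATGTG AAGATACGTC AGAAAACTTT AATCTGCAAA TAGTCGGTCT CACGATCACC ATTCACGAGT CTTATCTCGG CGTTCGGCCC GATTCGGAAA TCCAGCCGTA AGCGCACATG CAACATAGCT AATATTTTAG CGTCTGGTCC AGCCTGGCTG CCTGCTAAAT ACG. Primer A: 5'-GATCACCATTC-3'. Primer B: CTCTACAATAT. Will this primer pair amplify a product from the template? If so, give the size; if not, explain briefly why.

Primer B (CTCTACAATAT) does not match the top strand, and its reverse complement ATATTGTAGAG does not match either.
With no annealing site for primer B, no amplification occurs.

No product — primer B has no binding site in the template.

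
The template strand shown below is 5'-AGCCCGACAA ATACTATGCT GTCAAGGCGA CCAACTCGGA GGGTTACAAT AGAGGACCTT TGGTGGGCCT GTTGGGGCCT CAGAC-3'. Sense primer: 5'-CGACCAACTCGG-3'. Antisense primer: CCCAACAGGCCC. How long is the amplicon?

Scanning the template, CGACCAACTCGG occurs at positions 28–39; this primer anneals to the bottom strand there with its 3' end pointing downstream.
Reverse complement of the reverse primer: GGGCCTGTTGGG. This occurs on the top strand at positions 65–76.
Product length = (reverse-primer end) − (forward-primer start) + 1 = 76 − 28 + 1 = 49 bp.

49 bp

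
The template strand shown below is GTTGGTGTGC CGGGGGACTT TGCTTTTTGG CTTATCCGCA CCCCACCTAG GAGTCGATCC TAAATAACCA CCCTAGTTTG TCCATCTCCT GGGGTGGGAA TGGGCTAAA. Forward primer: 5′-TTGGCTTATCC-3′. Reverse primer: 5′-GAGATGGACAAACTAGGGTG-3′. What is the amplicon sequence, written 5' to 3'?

5'-TTGGCTTATCCGCACCCCACCTAGGAGTCGATCCTAAATAACCACCCTAGTTTGTCCATCTC-3'

The forward primer matches the template at positions 27–37.
Taking the reverse complement of GAGATGGACAAACTAGGGTG gives CACCCTAGTTTGTCCATCTC, found at positions 69–88 on the template; the primer anneals here to the top strand with its 3' end pointing upstream.
The product is the template from position 27 through 88 (62 bp).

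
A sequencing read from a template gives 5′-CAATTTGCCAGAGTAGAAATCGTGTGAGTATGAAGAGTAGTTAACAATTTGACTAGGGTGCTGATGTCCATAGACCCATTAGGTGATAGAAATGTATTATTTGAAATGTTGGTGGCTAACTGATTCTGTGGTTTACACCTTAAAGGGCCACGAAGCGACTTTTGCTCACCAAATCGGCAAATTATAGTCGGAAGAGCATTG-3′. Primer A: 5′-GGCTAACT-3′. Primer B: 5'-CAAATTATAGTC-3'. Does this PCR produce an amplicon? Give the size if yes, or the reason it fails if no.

Primer A (GGCTAACT) matches the top strand at positions 114–121 (3' end points downstream).
Primer B (CAAATTATAGTC) also matches the top strand directly, at positions 178–189 — its reverse complement GACTATAATTTG is not present.
Both primers anneal to the bottom strand with 3' ends pointing the same way, so neither can prime synthesis back toward the other.

No product — both primers anneal to the same strand and extend in the same direction.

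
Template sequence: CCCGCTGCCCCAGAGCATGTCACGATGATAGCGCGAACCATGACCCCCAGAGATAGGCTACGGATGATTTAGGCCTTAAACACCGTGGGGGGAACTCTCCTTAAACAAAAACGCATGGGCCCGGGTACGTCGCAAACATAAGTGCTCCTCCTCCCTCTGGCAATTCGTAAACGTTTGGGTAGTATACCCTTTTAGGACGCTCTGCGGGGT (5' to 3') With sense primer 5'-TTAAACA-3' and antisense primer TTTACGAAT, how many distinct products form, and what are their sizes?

Two products: 96 bp, 71 bp

The forward primer TTAAACA matches the top strand at positions 76–82, 101–107.
The reverse primer's reverse complement is ATTCGTAAA, matching at positions 163–171.
Each forward site pairs with the reverse site to give a product ending at position 171: sizes 96, 71 bp.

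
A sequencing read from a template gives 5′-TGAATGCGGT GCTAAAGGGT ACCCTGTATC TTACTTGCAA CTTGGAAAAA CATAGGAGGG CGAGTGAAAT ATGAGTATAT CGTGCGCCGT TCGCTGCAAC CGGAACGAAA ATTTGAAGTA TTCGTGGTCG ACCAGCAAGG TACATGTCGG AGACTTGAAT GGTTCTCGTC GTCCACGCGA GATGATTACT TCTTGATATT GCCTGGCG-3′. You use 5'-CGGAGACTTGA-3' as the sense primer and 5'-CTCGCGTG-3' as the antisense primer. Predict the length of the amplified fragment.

Scanning the template, CGGAGACTTGA occurs at positions 148–158; this primer anneals to the bottom strand there with its 3' end pointing downstream.
Taking the reverse complement of CTCGCGTG gives CACGCGAG, found at positions 174–181 on the template; the primer anneals here to the top strand with its 3' end pointing upstream.
Product length = (reverse-primer end) − (forward-primer start) + 1 = 181 − 148 + 1 = 34 bp.

34 bp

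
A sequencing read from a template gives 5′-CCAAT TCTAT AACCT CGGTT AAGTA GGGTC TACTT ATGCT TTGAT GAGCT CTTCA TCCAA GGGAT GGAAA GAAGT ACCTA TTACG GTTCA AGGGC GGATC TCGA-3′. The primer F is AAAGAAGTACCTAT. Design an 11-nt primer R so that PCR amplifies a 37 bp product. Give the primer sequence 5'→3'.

The forward primer binds at positions 68–81, so a 37 bp product ends at position 68 + 37 − 1 = 104.
The reverse primer anneals to the top strand over positions 94–104, i.e. to GCGGATCTCGA.
Its sequence written 5'→3' is the reverse complement: TCGAGATCCGC.

5'-TCGAGATCCGC-3'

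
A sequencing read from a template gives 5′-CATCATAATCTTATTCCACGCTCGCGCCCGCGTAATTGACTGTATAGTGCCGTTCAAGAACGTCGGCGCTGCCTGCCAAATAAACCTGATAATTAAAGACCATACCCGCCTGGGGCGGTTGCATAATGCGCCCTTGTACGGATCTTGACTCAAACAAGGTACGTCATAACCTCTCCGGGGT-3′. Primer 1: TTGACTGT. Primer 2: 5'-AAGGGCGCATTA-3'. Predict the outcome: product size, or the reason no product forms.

Yes — a 100 bp product.

Primer 1 (TTGACTGT) matches the top strand at positions 36–43; it acts as a forward primer.
Primer 2's reverse complement is TAATGCGCCCTT, matching the top strand at positions 124–135; it acts as a reverse primer.
The 3' ends face each other across positions 36–135, giving a 100 bp product.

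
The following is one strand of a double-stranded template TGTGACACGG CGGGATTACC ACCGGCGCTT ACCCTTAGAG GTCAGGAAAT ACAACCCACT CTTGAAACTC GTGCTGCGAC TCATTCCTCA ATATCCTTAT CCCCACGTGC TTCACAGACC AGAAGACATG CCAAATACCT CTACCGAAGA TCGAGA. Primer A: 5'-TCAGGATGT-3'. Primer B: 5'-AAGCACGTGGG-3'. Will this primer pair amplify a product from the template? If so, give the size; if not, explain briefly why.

No product — primer A has no binding site in the template.

Primer A (TCAGGATGT) does not match the top strand, and its reverse complement ACATCCTGA does not match either.
With no annealing site for primer A, no amplification occurs.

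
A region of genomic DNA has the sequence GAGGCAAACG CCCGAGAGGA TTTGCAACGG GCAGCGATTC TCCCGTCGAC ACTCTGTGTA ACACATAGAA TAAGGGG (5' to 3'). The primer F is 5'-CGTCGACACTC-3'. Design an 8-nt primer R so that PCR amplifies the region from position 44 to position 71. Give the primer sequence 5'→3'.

5'-ATTCTATG-3'

The product's 3' end on the top strand is position 71.
The reverse primer anneals to the top strand over positions 64–71, i.e. to CATAGAAT.
Its sequence written 5'→3' is the reverse complement: ATTCTATG.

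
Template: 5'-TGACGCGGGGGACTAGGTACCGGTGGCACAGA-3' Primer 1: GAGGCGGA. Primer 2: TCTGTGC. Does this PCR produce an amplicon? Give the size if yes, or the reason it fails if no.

No product — primer 1 has no binding site in the template.

Primer 1 (GAGGCGGA) does not match the top strand, and its reverse complement TCCGCCTC does not match either.
With no annealing site for primer 1, no amplification occurs.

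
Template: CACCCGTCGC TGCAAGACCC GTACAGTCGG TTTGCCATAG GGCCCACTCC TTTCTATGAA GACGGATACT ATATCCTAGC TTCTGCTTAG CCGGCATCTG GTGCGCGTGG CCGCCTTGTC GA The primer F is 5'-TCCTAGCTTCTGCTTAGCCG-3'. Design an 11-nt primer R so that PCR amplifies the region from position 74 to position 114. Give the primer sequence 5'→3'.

5'-GCGGCCACGCG-3'

The product's 3' end on the top strand is position 114.
The reverse primer anneals to the top strand over positions 104–114, i.e. to CGCGTGGCCGC.
Its sequence written 5'→3' is the reverse complement: GCGGCCACGCG.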